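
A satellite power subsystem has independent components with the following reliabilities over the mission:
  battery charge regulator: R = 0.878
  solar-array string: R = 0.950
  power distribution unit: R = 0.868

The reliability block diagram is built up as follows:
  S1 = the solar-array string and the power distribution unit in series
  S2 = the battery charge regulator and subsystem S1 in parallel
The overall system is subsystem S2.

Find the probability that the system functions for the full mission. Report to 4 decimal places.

Series (solar-array string and power distribution unit): 0.950000 × 0.868000 = 0.824600
Parallel (battery charge regulator and [0.824600]): 1 − (1 − 0.878000)(1 − 0.824600) = 0.9786

0.9786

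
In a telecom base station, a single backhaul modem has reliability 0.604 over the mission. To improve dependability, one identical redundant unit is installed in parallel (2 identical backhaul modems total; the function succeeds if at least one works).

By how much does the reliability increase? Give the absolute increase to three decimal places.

R_before = 0.604
R_after = 1 − (1 − 0.604)^2 = 0.843
ΔR = 0.843 − 0.604 = 0.239

0.239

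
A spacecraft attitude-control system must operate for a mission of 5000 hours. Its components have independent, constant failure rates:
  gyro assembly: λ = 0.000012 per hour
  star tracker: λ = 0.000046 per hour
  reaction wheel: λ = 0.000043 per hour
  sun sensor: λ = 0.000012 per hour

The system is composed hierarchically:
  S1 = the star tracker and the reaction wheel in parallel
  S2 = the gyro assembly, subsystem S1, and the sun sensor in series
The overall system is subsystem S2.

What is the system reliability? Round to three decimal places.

R(gyro assembly) = exp(−0.000012 × 5000) = 0.94176
R(star tracker) = exp(−0.000046 × 5000) = 0.79453
R(reaction wheel) = exp(−0.000043 × 5000) = 0.80654
R(sun sensor) = exp(−0.000012 × 5000) = 0.94176
Parallel (star tracker and reaction wheel): 1 − (1 − 0.79453)(1 − 0.80654) = 0.96025
Series (gyro assembly, [0.96025], and sun sensor): 0.94176 × 0.96025 × 0.94176 = 0.852

0.852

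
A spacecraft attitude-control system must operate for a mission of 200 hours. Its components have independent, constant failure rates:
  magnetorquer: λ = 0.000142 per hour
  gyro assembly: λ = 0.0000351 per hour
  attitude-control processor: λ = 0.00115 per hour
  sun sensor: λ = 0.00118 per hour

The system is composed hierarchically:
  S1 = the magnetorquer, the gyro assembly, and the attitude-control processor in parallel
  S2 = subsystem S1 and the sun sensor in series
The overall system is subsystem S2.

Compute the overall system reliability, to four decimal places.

0.7897

R(magnetorquer) = exp(−0.000142 × 200) = 0.971999
R(gyro assembly) = exp(−0.0000351 × 200) = 0.993005
R(attitude-control processor) = exp(−0.00115 × 200) = 0.794534
R(sun sensor) = exp(−0.00118 × 200) = 0.789781
Parallel (magnetorquer, gyro assembly, and attitude-control processor): 1 − (1 − 0.971999)(1 − 0.993005)(1 − 0.794534) = 0.999960
Series ([0.999960] and sun sensor): 0.999960 × 0.789781 = 0.7897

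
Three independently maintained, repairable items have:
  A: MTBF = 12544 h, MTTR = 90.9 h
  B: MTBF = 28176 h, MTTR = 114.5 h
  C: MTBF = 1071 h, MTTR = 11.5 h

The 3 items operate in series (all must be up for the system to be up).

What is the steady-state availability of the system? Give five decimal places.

0.97828

A(A) = MTBF/(MTBF+MTTR) = 12544/(12544+90.9) = 0.992806
A(B) = MTBF/(MTBF+MTTR) = 28176/(28176+114.5) = 0.995953
A(C) = MTBF/(MTBF+MTTR) = 1071/(1071+11.5) = 0.989376
Series availability: 0.992806 × 0.995953 × 0.989376 = 0.97828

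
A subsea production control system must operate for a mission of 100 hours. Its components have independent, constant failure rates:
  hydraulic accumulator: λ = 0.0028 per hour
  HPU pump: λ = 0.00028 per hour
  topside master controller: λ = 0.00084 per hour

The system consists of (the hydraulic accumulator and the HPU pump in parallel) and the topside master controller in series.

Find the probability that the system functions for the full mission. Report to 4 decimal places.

0.9132

R(hydraulic accumulator) = exp(−0.0028 × 100) = 0.755784
R(HPU pump) = exp(−0.00028 × 100) = 0.972388
R(topside master controller) = exp(−0.00084 × 100) = 0.919431
Parallel (hydraulic accumulator and HPU pump): 1 − (1 − 0.755784)(1 − 0.972388) = 0.993257
Series ([0.993257] and topside master controller): 0.993257 × 0.919431 = 0.9132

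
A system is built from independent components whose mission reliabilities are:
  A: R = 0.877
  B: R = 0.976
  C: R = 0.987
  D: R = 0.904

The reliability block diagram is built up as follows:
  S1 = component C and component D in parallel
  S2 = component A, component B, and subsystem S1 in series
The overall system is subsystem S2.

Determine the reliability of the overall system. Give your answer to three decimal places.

Parallel (C and D): 1 − (1 − 0.98700)(1 − 0.90400) = 0.99875
Series (A, B, and [0.99875]): 0.87700 × 0.97600 × 0.99875 = 0.855

0.855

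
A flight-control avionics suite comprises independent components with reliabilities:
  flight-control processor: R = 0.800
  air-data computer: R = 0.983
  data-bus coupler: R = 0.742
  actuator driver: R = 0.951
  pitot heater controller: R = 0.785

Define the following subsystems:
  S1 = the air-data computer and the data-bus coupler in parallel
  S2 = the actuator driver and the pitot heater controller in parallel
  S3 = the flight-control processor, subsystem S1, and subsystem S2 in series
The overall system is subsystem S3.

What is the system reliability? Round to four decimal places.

0.7881

Parallel (air-data computer and data-bus coupler): 1 − (1 − 0.983000)(1 − 0.742000) = 0.995614
Parallel (actuator driver and pitot heater controller): 1 − (1 − 0.951000)(1 − 0.785000) = 0.989465
Series (flight-control processor, [0.995614], and [0.989465]): 0.800000 × 0.995614 × 0.989465 = 0.7881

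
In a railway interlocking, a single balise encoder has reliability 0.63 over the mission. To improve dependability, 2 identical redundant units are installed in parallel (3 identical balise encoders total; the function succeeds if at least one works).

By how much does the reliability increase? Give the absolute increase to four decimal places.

0.3193

R_before = 0.63
R_after = 1 − (1 − 0.63)^3 = 0.9493
ΔR = 0.9493 − 0.63 = 0.3193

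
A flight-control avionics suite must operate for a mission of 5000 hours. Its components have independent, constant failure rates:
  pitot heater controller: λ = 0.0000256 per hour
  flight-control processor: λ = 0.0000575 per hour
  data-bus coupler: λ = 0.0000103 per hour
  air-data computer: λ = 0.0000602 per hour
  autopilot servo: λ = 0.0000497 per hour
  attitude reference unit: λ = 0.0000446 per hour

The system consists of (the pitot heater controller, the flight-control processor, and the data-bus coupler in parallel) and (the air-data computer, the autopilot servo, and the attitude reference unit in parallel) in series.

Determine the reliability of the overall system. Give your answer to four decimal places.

R(pitot heater controller) = exp(−0.0000256 × 5000) = 0.879853
R(flight-control processor) = exp(−0.0000575 × 5000) = 0.750137
R(data-bus coupler) = exp(−0.0000103 × 5000) = 0.949804
R(air-data computer) = exp(−0.0000602 × 5000) = 0.740078
R(autopilot servo) = exp(−0.0000497 × 5000) = 0.779970
R(attitude reference unit) = exp(−0.0000446 × 5000) = 0.800115
Parallel (pitot heater controller, flight-control processor, and data-bus coupler): 1 − (1 − 0.879853)(1 − 0.750137)(1 − 0.949804) = 0.998493
Parallel (air-data computer, autopilot servo, and attitude reference unit): 1 − (1 − 0.740078)(1 − 0.779970)(1 − 0.800115) = 0.988568
Series ([0.998493] and [0.988568]): 0.998493 × 0.988568 = 0.9871

0.9871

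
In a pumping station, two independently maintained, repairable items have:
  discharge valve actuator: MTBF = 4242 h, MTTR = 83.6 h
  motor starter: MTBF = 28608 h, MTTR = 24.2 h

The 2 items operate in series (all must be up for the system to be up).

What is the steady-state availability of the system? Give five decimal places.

A(discharge valve actuator) = MTBF/(MTBF+MTTR) = 4242/(4242+83.6) = 0.980673
A(motor starter) = MTBF/(MTBF+MTTR) = 28608/(28608+24.2) = 0.999155
Series availability: 0.980673 × 0.999155 = 0.97984

0.97984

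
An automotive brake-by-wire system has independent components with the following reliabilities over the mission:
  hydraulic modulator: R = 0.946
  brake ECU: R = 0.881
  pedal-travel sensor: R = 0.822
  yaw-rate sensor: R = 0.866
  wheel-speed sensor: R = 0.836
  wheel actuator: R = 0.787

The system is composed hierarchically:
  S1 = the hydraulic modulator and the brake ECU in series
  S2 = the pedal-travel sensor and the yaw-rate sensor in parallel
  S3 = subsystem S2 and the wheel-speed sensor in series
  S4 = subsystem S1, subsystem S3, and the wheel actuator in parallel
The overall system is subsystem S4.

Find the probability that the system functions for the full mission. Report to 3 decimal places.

Series (hydraulic modulator and brake ECU): 0.94600 × 0.88100 = 0.83343
Parallel (pedal-travel sensor and yaw-rate sensor): 1 − (1 − 0.82200)(1 − 0.86600) = 0.97615
Series ([0.97615] and wheel-speed sensor): 0.97615 × 0.83600 = 0.81606
Parallel ([0.83343], [0.81606], and wheel actuator): 1 − (1 − 0.83343)(1 − 0.81606)(1 − 0.78700) = 0.993

0.993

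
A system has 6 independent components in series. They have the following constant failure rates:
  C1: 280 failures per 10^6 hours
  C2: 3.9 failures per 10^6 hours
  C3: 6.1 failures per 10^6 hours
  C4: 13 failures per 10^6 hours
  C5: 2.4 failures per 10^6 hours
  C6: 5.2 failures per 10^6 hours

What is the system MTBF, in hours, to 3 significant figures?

3220

Series of exponential components: λ_sys = Σ λ_i
λ_sys = 0.00028 + 0.0000039 + 0.0000061 + 0.000013 + 0.0000024 + 0.0000052 = 3.1060e-04 /h
MTBF = 1 / λ_sys = 3220 h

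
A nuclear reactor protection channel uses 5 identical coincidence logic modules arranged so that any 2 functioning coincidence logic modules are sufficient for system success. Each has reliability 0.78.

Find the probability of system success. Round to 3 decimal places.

0.990

R = Σ_{i=2}^{5} C(5,i) p^i (1−p)^{5−i} with p = 0.78
C(5,2)·0.78^2·0.22^3 = 0.06478
C(5,3)·0.78^3·0.22^2 = 0.22968
C(5,4)·0.78^4·0.22^1 = 0.40717
C(5,5)·0.78^5·0.22^0 = 0.28872
Sum = 0.990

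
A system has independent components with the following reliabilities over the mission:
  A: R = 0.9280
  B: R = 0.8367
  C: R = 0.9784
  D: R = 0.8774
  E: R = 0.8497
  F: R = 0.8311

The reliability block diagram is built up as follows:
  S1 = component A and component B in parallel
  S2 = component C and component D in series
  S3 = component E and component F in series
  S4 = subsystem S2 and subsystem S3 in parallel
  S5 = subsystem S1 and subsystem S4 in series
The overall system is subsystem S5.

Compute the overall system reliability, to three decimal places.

Parallel (A and B): 1 − (1 − 0.92800)(1 − 0.83670) = 0.98824
Series (C and D): 0.97840 × 0.87740 = 0.85845
Series (E and F): 0.84970 × 0.83110 = 0.70619
Parallel ([0.85845] and [0.70619]): 1 − (1 − 0.85845)(1 − 0.70619) = 0.95841
Series ([0.98824] and [0.95841]): 0.98824 × 0.95841 = 0.947

0.947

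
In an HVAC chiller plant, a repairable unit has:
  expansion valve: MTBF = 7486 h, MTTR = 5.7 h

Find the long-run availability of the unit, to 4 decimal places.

0.9992

A(expansion valve) = MTBF/(MTBF+MTTR) = 7486/(7486+5.7) = 0.9992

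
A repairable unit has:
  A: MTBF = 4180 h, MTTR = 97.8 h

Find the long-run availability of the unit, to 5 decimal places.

A(A) = MTBF/(MTBF+MTTR) = 4180/(4180+97.8) = 0.97714

0.97714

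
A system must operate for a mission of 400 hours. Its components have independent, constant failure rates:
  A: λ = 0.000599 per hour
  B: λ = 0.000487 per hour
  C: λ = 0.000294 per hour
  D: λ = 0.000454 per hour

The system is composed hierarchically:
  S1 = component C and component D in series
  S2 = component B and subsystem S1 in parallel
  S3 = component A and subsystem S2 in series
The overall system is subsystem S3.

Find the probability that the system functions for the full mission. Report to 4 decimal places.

R(A) = exp(−0.000599 × 400) = 0.786943
R(B) = exp(−0.000487 × 400) = 0.822999
R(C) = exp(−0.000294 × 400) = 0.889052
R(D) = exp(−0.000454 × 400) = 0.833935
Series (C and D): 0.889052 × 0.833935 = 0.741412
Parallel (B and [0.741412]): 1 − (1 − 0.822999)(1 − 0.741412) = 0.954230
Series (A and [0.954230]): 0.786943 × 0.954230 = 0.7509

0.7509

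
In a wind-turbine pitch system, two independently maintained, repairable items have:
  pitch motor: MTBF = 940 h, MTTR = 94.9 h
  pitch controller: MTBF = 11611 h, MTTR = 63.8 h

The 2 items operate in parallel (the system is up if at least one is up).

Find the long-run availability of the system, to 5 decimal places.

0.99950

A(pitch motor) = MTBF/(MTBF+MTTR) = 940/(940+94.9) = 0.908300
A(pitch controller) = MTBF/(MTBF+MTTR) = 11611/(11611+63.8) = 0.994535
Parallel availability: 1 − (1 − 0.908300)(1 − 0.994535) = 0.99950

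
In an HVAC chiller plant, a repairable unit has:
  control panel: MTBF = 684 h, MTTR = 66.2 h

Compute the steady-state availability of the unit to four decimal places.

0.9118

A(control panel) = MTBF/(MTBF+MTTR) = 684/(684+66.2) = 0.9118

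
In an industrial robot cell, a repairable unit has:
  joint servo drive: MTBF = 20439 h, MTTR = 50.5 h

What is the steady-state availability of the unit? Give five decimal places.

0.99754

A(joint servo drive) = MTBF/(MTBF+MTTR) = 20439/(20439+50.5) = 0.99754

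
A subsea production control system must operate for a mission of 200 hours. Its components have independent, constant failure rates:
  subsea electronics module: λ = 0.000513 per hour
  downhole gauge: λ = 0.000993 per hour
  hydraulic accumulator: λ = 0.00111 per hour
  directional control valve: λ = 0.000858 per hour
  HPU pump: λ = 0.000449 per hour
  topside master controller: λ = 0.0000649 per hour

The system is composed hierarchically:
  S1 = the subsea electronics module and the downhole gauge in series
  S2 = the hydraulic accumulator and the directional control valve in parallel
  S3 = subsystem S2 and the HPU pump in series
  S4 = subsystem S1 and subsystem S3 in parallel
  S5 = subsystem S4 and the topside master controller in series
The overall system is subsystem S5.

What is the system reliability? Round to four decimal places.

0.9577

R(subsea electronics module) = exp(−0.000513 × 200) = 0.902488
R(downhole gauge) = exp(−0.000993 × 200) = 0.819878
R(hydraulic accumulator) = exp(−0.00111 × 200) = 0.800915
R(directional control valve) = exp(−0.000858 × 200) = 0.842316
R(HPU pump) = exp(−0.000449 × 200) = 0.914114
R(topside master controller) = exp(−0.0000649 × 200) = 0.987104
Series (subsea electronics module and downhole gauge): 0.902488 × 0.819878 = 0.739930
Parallel (hydraulic accumulator and directional control valve): 1 − (1 − 0.800915)(1 − 0.842316) = 0.968607
Series ([0.968607] and HPU pump): 0.968607 × 0.914114 = 0.885417
Parallel ([0.739930] and [0.885417]): 1 − (1 − 0.739930)(1 − 0.885417) = 0.970200
Series ([0.970200] and topside master controller): 0.970200 × 0.987104 = 0.9577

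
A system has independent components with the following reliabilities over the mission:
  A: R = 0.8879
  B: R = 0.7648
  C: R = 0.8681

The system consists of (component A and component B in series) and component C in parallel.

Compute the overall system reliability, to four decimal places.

Series (A and B): 0.887900 × 0.764800 = 0.679066
Parallel ([0.679066] and C): 1 − (1 − 0.679066)(1 − 0.868100) = 0.9577

0.9577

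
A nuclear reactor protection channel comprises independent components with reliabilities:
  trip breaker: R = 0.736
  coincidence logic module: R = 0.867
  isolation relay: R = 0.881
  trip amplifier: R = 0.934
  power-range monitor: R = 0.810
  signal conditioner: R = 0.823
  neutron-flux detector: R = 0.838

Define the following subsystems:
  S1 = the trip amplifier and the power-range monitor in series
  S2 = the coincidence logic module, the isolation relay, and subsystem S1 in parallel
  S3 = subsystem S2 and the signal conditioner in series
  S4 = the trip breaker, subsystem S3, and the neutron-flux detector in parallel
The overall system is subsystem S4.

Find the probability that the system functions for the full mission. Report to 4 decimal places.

0.9923

Series (trip amplifier and power-range monitor): 0.934000 × 0.810000 = 0.756540
Parallel (coincidence logic module, isolation relay, and [0.756540]): 1 − (1 − 0.867000)(1 − 0.881000)(1 − 0.756540) = 0.996147
Series ([0.996147] and signal conditioner): 0.996147 × 0.823000 = 0.819829
Parallel (trip breaker, [0.819829], and neutron-flux detector): 1 − (1 − 0.736000)(1 − 0.819829)(1 − 0.838000) = 0.9923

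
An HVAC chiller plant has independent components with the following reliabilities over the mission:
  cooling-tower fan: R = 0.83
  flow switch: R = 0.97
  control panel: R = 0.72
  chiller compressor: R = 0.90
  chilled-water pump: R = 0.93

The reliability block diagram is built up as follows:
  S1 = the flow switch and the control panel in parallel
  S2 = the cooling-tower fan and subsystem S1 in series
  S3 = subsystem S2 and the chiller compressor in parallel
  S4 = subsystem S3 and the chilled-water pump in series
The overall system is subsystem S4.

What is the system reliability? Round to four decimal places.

Parallel (flow switch and control panel): 1 − (1 − 0.970000)(1 − 0.720000) = 0.991600
Series (cooling-tower fan and [0.991600]): 0.830000 × 0.991600 = 0.823028
Parallel ([0.823028] and chiller compressor): 1 − (1 − 0.823028)(1 − 0.900000) = 0.982303
Series ([0.982303] and chilled-water pump): 0.982303 × 0.930000 = 0.9135

0.9135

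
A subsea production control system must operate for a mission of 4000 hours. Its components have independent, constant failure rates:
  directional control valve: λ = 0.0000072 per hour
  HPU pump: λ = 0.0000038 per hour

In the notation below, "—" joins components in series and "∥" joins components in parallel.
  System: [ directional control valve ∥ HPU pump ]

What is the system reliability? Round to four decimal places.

0.9996

R(directional control valve) = exp(−0.0000072 × 4000) = 0.971611
R(HPU pump) = exp(−0.0000038 × 4000) = 0.984915
Parallel (directional control valve and HPU pump): 1 − (1 − 0.971611)(1 − 0.984915) = 0.9996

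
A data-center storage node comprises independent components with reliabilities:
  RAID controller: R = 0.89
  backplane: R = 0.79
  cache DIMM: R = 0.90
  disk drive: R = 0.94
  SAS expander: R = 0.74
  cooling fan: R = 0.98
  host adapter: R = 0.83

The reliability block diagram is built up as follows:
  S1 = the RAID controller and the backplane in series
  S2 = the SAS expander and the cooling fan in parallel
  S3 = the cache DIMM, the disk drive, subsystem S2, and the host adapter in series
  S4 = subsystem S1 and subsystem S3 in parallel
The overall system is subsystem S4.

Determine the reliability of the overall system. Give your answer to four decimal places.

Series (RAID controller and backplane): 0.890000 × 0.790000 = 0.703100
Parallel (SAS expander and cooling fan): 1 − (1 − 0.740000)(1 − 0.980000) = 0.994800
Series (cache DIMM, disk drive, [0.994800], and host adapter): 0.900000 × 0.940000 × 0.994800 × 0.830000 = 0.698529
Parallel ([0.703100] and [0.698529]): 1 − (1 − 0.703100)(1 − 0.698529) = 0.9105

0.9105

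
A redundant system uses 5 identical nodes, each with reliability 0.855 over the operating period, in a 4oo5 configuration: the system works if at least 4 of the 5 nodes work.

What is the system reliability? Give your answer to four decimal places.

R = Σ_{i=4}^{5} C(5,i) p^i (1−p)^{5−i} with p = 0.855
C(5,4)·0.855^4·0.145^1 = 0.387438
C(5,5)·0.855^5·0.145^0 = 0.456910
Sum = 0.8443

0.8443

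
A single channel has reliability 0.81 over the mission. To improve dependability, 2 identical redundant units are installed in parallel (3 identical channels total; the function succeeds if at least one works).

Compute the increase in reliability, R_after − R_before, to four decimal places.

0.1831

R_before = 0.81
R_after = 1 − (1 − 0.81)^3 = 0.9931
ΔR = 0.9931 − 0.81 = 0.1831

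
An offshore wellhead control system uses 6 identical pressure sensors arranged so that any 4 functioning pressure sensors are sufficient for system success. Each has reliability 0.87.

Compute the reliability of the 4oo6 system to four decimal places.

0.9676

R = Σ_{i=4}^{6} C(6,i) p^i (1−p)^{6−i} with p = 0.87
C(6,4)·0.87^4·0.13^2 = 0.145230
C(6,5)·0.87^5·0.13^1 = 0.388768
C(6,6)·0.87^6·0.13^0 = 0.433626
Sum = 0.9676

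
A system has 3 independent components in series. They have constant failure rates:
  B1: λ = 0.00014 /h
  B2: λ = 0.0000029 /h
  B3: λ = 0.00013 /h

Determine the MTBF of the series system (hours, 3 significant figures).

Series of exponential components: λ_sys = Σ λ_i
λ_sys = 0.00014 + 0.0000029 + 0.00013 = 2.7290e-04 /h
MTBF = 1 / λ_sys = 3660 h

3660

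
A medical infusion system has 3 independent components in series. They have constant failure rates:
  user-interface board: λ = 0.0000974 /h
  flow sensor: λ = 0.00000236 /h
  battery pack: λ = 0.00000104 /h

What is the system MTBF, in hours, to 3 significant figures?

9920

Series of exponential components: λ_sys = Σ λ_i
λ_sys = 0.0000974 + 0.00000236 + 0.00000104 = 1.0080e-04 /h
MTBF = 1 / λ_sys = 9920 h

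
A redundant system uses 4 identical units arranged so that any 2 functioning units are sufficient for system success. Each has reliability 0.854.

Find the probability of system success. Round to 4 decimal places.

R = Σ_{i=2}^{4} C(4,i) p^i (1−p)^{4−i} with p = 0.854
C(4,2)·0.854^2·0.146^2 = 0.093277
C(4,3)·0.854^3·0.146^1 = 0.363736
C(4,4)·0.854^4·0.146^0 = 0.531902
Sum = 0.9889

0.9889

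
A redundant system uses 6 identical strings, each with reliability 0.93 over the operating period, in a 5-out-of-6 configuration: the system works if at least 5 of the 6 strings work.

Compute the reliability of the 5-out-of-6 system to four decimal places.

R = Σ_{i=5}^{6} C(6,i) p^i (1−p)^{6−i} with p = 0.93
C(6,5)·0.93^5·0.07^1 = 0.292189
C(6,6)·0.93^6·0.07^0 = 0.646990
Sum = 0.9392

0.9392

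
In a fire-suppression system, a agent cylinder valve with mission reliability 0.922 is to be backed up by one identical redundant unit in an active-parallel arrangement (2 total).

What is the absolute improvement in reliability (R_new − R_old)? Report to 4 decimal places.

0.0719

R_before = 0.922
R_after = 1 − (1 − 0.922)^2 = 0.9939
ΔR = 0.9939 − 0.922 = 0.0719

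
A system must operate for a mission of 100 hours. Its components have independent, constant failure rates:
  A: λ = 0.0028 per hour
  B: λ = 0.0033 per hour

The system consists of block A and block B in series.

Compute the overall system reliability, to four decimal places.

R(A) = exp(−0.0028 × 100) = 0.755784
R(B) = exp(−0.0033 × 100) = 0.718924
Series (A and B): 0.755784 × 0.718924 = 0.5434

0.5434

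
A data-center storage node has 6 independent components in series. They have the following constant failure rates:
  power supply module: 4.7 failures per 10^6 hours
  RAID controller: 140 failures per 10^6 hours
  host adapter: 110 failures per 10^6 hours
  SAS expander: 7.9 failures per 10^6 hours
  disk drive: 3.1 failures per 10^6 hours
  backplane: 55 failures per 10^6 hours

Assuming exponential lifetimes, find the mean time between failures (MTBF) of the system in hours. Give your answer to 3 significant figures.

3120

Series of exponential components: λ_sys = Σ λ_i
λ_sys = 0.0000047 + 0.00014 + 0.00011 + 0.0000079 + 0.0000031 + 0.000055 = 3.2070e-04 /h
MTBF = 1 / λ_sys = 3120 h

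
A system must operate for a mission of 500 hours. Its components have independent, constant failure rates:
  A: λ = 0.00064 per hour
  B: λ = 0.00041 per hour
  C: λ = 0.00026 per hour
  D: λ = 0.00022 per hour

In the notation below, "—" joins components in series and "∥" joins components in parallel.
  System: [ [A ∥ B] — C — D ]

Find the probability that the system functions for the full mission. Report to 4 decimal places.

R(A) = exp(−0.00064 × 500) = 0.726149
R(B) = exp(−0.00041 × 500) = 0.814647
R(C) = exp(−0.00026 × 500) = 0.878095
R(D) = exp(−0.00022 × 500) = 0.895834
Parallel (A and B): 1 − (1 − 0.726149)(1 − 0.814647) = 0.949241
Series ([0.949241], C, and D): 0.949241 × 0.878095 × 0.895834 = 0.7467

0.7467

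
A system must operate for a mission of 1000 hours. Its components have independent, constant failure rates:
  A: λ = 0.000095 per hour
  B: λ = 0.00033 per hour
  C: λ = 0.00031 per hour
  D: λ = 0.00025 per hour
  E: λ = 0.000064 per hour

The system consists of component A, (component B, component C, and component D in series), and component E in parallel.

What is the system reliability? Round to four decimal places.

R(A) = exp(−0.000095 × 1000) = 0.909373
R(B) = exp(−0.00033 × 1000) = 0.718924
R(C) = exp(−0.00031 × 1000) = 0.733447
R(D) = exp(−0.00025 × 1000) = 0.778801
R(E) = exp(−0.000064 × 1000) = 0.938005
Series (B, C, and D): 0.718924 × 0.733447 × 0.778801 = 0.410656
Parallel (A, [0.410656], and E): 1 − (1 − 0.909373)(1 − 0.410656)(1 − 0.938005) = 0.9967

0.9967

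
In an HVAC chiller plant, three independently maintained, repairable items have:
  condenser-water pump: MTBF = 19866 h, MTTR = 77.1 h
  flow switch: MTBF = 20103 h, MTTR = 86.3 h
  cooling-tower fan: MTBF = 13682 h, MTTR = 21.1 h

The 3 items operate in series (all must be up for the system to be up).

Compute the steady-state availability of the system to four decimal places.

A(condenser-water pump) = MTBF/(MTBF+MTTR) = 19866/(19866+77.1) = 0.996134
A(flow switch) = MTBF/(MTBF+MTTR) = 20103/(20103+86.3) = 0.995725
A(cooling-tower fan) = MTBF/(MTBF+MTTR) = 13682/(13682+21.1) = 0.998460
Series availability: 0.996134 × 0.995725 × 0.998460 = 0.9903

0.9903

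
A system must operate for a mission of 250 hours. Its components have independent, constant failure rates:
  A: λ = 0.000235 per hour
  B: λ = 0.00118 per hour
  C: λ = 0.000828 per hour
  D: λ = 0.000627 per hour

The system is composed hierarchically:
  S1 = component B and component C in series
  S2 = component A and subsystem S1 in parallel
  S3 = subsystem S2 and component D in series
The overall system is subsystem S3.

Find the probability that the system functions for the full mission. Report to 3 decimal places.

0.836

R(A) = exp(−0.000235 × 250) = 0.94294
R(B) = exp(−0.00118 × 250) = 0.74453
R(C) = exp(−0.000828 × 250) = 0.81302
R(D) = exp(−0.000627 × 250) = 0.85492
Series (B and C): 0.74453 × 0.81302 = 0.60532
Parallel (A and [0.60532]): 1 − (1 − 0.94294)(1 − 0.60532) = 0.97748
Series ([0.97748] and D): 0.97748 × 0.85492 = 0.836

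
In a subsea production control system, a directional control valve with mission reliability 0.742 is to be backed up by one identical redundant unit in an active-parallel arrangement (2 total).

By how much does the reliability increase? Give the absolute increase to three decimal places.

0.191

R_before = 0.742
R_after = 1 − (1 − 0.742)^2 = 0.933
ΔR = 0.933 − 0.742 = 0.191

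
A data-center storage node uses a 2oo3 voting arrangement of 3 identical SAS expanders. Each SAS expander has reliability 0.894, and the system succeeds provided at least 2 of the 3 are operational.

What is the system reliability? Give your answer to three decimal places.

0.969

R = Σ_{i=2}^{3} C(3,i) p^i (1−p)^{3−i} with p = 0.894
C(3,2)·0.894^2·0.106^1 = 0.25416
C(3,3)·0.894^3·0.106^0 = 0.71452
Sum = 0.969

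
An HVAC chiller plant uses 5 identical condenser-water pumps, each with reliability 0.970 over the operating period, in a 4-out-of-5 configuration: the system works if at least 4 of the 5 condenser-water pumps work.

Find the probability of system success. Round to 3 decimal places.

0.992

R = Σ_{i=4}^{5} C(5,i) p^i (1−p)^{5−i} with p = 0.970
C(5,4)·0.970^4·0.030^1 = 0.13279
C(5,5)·0.970^5·0.030^0 = 0.85873
Sum = 0.992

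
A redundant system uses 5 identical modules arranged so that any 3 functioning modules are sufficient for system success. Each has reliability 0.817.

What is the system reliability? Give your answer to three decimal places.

R = Σ_{i=3}^{5} C(5,i) p^i (1−p)^{5−i} with p = 0.817
C(5,3)·0.817^3·0.183^2 = 0.18263
C(5,4)·0.817^4·0.183^1 = 0.40767
C(5,5)·0.817^5·0.183^0 = 0.36401
Sum = 0.954

0.954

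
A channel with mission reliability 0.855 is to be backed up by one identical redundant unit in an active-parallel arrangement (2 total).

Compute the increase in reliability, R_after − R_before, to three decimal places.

R_before = 0.855
R_after = 1 − (1 − 0.855)^2 = 0.979
ΔR = 0.979 − 0.855 = 0.124

0.124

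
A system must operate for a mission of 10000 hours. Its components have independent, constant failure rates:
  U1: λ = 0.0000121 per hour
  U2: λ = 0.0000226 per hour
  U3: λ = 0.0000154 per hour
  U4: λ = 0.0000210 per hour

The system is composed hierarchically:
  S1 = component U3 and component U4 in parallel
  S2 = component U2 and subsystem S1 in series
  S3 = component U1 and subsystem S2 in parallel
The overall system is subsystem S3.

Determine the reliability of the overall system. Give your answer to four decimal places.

0.9745

R(U1) = exp(−0.0000121 × 10000) = 0.886034
R(U2) = exp(−0.0000226 × 10000) = 0.797718
R(U3) = exp(−0.0000154 × 10000) = 0.857272
R(U4) = exp(−0.0000210 × 10000) = 0.810584
Parallel (U3 and U4): 1 − (1 − 0.857272)(1 − 0.810584) = 0.972965
Series (U2 and [0.972965]): 0.797718 × 0.972965 = 0.776152
Parallel (U1 and [0.776152]): 1 − (1 − 0.886034)(1 − 0.776152) = 0.9745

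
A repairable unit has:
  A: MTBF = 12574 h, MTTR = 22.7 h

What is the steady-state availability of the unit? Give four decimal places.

0.9982

A(A) = MTBF/(MTBF+MTTR) = 12574/(12574+22.7) = 0.9982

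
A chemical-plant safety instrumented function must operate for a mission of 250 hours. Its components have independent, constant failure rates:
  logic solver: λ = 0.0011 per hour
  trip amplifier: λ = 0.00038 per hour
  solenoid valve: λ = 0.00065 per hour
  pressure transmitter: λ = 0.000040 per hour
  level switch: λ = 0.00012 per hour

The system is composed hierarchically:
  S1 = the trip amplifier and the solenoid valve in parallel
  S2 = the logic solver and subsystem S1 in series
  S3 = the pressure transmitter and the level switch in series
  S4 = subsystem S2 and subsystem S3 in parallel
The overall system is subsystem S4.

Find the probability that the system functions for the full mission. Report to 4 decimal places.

0.9902

R(logic solver) = exp(−0.0011 × 250) = 0.759572
R(trip amplifier) = exp(−0.00038 × 250) = 0.909373
R(solenoid valve) = exp(−0.00065 × 250) = 0.850016
R(pressure transmitter) = exp(−0.000040 × 250) = 0.990050
R(level switch) = exp(−0.00012 × 250) = 0.970446
Parallel (trip amplifier and solenoid valve): 1 − (1 − 0.909373)(1 − 0.850016) = 0.986407
Series (logic solver and [0.986407]): 0.759572 × 0.986407 = 0.749247
Series (pressure transmitter and level switch): 0.990050 × 0.970446 = 0.960790
Parallel ([0.749247] and [0.960790]): 1 − (1 − 0.749247)(1 − 0.960790) = 0.9902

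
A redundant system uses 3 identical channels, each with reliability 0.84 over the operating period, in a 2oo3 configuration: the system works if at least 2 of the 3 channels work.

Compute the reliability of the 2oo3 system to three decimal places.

0.931

R = Σ_{i=2}^{3} C(3,i) p^i (1−p)^{3−i} with p = 0.84
C(3,2)·0.84^2·0.16^1 = 0.33869
C(3,3)·0.84^3·0.16^0 = 0.59270
Sum = 0.931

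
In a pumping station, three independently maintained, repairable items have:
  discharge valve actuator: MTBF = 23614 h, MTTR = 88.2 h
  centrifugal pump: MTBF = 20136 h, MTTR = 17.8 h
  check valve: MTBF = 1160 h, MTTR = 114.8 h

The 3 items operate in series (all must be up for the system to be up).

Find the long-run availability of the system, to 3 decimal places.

0.906

A(discharge valve actuator) = MTBF/(MTBF+MTTR) = 23614/(23614+88.2) = 0.996279
A(centrifugal pump) = MTBF/(MTBF+MTTR) = 20136/(20136+17.8) = 0.999117
A(check valve) = MTBF/(MTBF+MTTR) = 1160/(1160+114.8) = 0.909947
Series availability: 0.996279 × 0.999117 × 0.909947 = 0.906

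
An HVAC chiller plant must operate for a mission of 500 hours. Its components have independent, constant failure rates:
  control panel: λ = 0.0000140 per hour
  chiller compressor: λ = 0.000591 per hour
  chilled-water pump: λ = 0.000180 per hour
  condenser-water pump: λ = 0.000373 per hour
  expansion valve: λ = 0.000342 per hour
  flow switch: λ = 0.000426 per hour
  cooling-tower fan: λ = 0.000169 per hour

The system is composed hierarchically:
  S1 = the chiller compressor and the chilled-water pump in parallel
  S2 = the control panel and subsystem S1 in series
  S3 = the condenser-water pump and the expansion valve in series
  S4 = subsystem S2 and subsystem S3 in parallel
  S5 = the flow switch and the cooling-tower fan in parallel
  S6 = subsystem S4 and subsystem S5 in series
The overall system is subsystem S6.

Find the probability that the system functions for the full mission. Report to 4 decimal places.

0.9759

R(control panel) = exp(−0.0000140 × 500) = 0.993024
R(chiller compressor) = exp(−0.000591 × 500) = 0.744159
R(chilled-water pump) = exp(−0.000180 × 500) = 0.913931
R(condenser-water pump) = exp(−0.000373 × 500) = 0.829859
R(expansion valve) = exp(−0.000342 × 500) = 0.842822
R(flow switch) = exp(−0.000426 × 500) = 0.808156
R(cooling-tower fan) = exp(−0.000169 × 500) = 0.918972
Parallel (chiller compressor and chilled-water pump): 1 − (1 − 0.744159)(1 − 0.913931) = 0.977980
Series (control panel and [0.977980]): 0.993024 × 0.977980 = 0.971158
Series (condenser-water pump and expansion valve): 0.829859 × 0.842822 = 0.699423
Parallel ([0.971158] and [0.699423]): 1 − (1 − 0.971158)(1 − 0.699423) = 0.991331
Parallel (flow switch and cooling-tower fan): 1 − (1 − 0.808156)(1 − 0.918972) = 0.984455
Series ([0.991331] and [0.984455]): 0.991331 × 0.984455 = 0.9759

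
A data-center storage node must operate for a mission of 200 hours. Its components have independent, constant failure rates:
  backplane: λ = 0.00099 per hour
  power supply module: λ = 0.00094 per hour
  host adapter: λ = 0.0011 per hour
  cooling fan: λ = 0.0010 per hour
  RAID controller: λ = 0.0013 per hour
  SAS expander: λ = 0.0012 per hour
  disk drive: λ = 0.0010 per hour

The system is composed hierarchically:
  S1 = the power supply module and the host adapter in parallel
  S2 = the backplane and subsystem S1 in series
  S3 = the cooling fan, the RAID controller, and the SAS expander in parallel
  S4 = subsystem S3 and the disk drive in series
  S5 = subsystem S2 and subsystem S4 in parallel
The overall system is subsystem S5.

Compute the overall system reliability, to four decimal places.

0.9609

R(backplane) = exp(−0.00099 × 200) = 0.820370
R(power supply module) = exp(−0.00094 × 200) = 0.828615
R(host adapter) = exp(−0.0011 × 200) = 0.802519
R(cooling fan) = exp(−0.0010 × 200) = 0.818731
R(RAID controller) = exp(−0.0013 × 200) = 0.771052
R(SAS expander) = exp(−0.0012 × 200) = 0.786628
R(disk drive) = exp(−0.0010 × 200) = 0.818731
Parallel (power supply module and host adapter): 1 − (1 − 0.828615)(1 − 0.802519) = 0.966155
Series (backplane and [0.966155]): 0.820370 × 0.966155 = 0.792605
Parallel (cooling fan, RAID controller, and SAS expander): 1 − (1 − 0.818731)(1 − 0.771052)(1 − 0.786628) = 0.991145
Series ([0.991145] and disk drive): 0.991145 × 0.818731 = 0.811481
Parallel ([0.792605] and [0.811481]): 1 − (1 − 0.792605)(1 − 0.811481) = 0.9609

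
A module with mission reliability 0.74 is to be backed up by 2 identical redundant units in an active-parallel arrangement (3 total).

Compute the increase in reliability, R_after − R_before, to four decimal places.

R_before = 0.74
R_after = 1 − (1 − 0.74)^3 = 0.9824
ΔR = 0.9824 − 0.74 = 0.2424

0.2424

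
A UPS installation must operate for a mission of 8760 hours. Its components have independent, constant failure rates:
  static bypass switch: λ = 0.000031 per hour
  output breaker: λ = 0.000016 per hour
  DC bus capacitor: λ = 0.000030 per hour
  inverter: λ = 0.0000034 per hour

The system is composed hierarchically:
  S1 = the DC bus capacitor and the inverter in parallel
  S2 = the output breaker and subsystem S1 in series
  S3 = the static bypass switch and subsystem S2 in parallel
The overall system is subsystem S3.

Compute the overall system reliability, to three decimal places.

R(static bypass switch) = exp(−0.000031 × 8760) = 0.76219
R(output breaker) = exp(−0.000016 × 8760) = 0.86922
R(DC bus capacitor) = exp(−0.000030 × 8760) = 0.76890
R(inverter) = exp(−0.0000034 × 8760) = 0.97066
Parallel (DC bus capacitor and inverter): 1 − (1 − 0.76890)(1 − 0.97066) = 0.99322
Series (output breaker and [0.99322]): 0.86922 × 0.99322 = 0.86333
Parallel (static bypass switch and [0.86333]): 1 − (1 − 0.76219)(1 − 0.86333) = 0.967

0.967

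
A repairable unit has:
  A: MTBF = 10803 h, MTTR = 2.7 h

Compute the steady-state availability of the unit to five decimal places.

0.99975

A(A) = MTBF/(MTBF+MTTR) = 10803/(10803+2.7) = 0.99975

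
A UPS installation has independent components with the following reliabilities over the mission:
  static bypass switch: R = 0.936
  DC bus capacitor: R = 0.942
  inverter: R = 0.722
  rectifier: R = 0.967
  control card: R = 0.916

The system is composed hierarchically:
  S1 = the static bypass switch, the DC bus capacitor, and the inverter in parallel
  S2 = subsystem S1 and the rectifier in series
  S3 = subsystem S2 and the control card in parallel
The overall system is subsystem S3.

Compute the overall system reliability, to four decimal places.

Parallel (static bypass switch, DC bus capacitor, and inverter): 1 − (1 − 0.936000)(1 − 0.942000)(1 − 0.722000) = 0.998968
Series ([0.998968] and rectifier): 0.998968 × 0.967000 = 0.966002
Parallel ([0.966002] and control card): 1 − (1 − 0.966002)(1 − 0.916000) = 0.9971

0.9971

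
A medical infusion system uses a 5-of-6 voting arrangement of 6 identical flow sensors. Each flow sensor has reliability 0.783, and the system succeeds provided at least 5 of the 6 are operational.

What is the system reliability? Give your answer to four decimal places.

0.6136

R = Σ_{i=5}^{6} C(6,i) p^i (1−p)^{6−i} with p = 0.783
C(6,5)·0.783^5·0.217^1 = 0.383195
C(6,6)·0.783^6·0.217^0 = 0.230447
Sum = 0.6136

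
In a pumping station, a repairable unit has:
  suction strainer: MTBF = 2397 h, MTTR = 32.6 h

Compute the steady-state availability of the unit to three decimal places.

0.987

A(suction strainer) = MTBF/(MTBF+MTTR) = 2397/(2397+32.6) = 0.987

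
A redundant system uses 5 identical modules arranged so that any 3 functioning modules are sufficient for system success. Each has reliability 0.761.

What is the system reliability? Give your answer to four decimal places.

0.9077

R = Σ_{i=3}^{5} C(5,i) p^i (1−p)^{5−i} with p = 0.761
C(5,3)·0.761^3·0.239^2 = 0.251739
C(5,4)·0.761^4·0.239^1 = 0.400780
C(5,5)·0.761^5·0.239^0 = 0.255225
Sum = 0.9077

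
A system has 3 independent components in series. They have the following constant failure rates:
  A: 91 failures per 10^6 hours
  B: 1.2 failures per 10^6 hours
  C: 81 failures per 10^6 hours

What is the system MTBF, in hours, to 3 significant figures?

Series of exponential components: λ_sys = Σ λ_i
λ_sys = 0.000091 + 0.0000012 + 0.000081 = 1.7320e-04 /h
MTBF = 1 / λ_sys = 5770 h

5770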